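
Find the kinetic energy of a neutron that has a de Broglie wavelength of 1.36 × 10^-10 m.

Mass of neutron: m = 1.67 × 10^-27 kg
7.11 × 10^-21 J (or 0.0444 eV)

From λ = h/√(2mKE), we solve for KE:

λ² = h²/(2mKE)
KE = h²/(2mλ²)
KE = (6.626 × 10^-34 J·s)² / (2 × 1.67 × 10^-27 kg × (1.36 × 10^-10 m)²)
KE = 7.11 × 10^-21 J
KE = 0.0444 eV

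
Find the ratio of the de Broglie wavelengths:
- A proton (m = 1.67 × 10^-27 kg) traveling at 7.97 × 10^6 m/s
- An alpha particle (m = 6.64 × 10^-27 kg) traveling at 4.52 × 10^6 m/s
λ₁/λ₂ = 2.25

Using λ = h/(mv):

λ₁ = h/(m₁v₁) = 4.98 × 10^-14 m
λ₂ = h/(m₂v₂) = 2.21 × 10^-14 m

Ratio λ₁/λ₂ = (m₂v₂)/(m₁v₁)
         = (6.64 × 10^-27 kg × 4.52 × 10^6 m/s) / (1.67 × 10^-27 kg × 7.97 × 10^6 m/s)
         = 2.25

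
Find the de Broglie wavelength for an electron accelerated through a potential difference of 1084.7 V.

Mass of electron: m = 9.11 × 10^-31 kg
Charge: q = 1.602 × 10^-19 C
3.72 × 10^-11 m

When a particle is accelerated through voltage V, it gains kinetic energy KE = qV.

The de Broglie wavelength is then λ = h/√(2mqV):

λ = h/√(2mqV)
λ = (6.626 × 10^-34 J·s) / √(2 × 9.11 × 10^-31 kg × 1.602 × 10^-19 C × 1084.7 V)
λ = 3.72 × 10^-11 m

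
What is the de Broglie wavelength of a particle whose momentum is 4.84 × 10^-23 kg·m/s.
1.37 × 10^-11 m

Using the de Broglie relation λ = h/p:

λ = h/p
λ = (6.626 × 10^-34 J·s) / (4.84 × 10^-23 kg·m/s)
λ = 1.37 × 10^-11 m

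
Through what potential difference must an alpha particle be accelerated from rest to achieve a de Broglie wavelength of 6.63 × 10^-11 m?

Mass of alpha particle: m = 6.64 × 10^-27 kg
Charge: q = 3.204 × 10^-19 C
2.35 × 10^-2 V

From λ = h/√(2mqV), we solve for V:

λ² = h²/(2mqV)
V = h²/(2mqλ²)
V = (6.626 × 10^-34 J·s)² / (2 × 6.64 × 10^-27 kg × 3.204 × 10^-19 C × (6.63 × 10^-11 m)²)
V = 2.35 × 10^-2 V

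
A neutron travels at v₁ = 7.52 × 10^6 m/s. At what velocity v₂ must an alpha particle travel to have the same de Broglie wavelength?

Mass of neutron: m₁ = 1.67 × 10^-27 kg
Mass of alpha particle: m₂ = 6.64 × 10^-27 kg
v₂ = 1.89 × 10^6 m/s

For equal de Broglie wavelengths: λ₁ = λ₂

h/(m₁v₁) = h/(m₂v₂)
m₁v₁ = m₂v₂
v₂ = v₁ · (m₁/m₂)

v₂ = 7.52 × 10^6 m/s × (1.67 × 10^-27 kg / 6.64 × 10^-27 kg)
v₂ = 1.89 × 10^6 m/s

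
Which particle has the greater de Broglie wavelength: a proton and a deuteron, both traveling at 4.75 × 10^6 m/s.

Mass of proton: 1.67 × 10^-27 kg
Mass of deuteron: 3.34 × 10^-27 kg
The proton has the longer wavelength.

Using λ = h/(mv), since both particles have the same velocity, the wavelength depends only on mass.

For proton: λ₁ = h/(m₁v) = 8.35 × 10^-14 m
For deuteron: λ₂ = h/(m₂v) = 4.18 × 10^-14 m

Since λ ∝ 1/m at constant velocity, the lighter particle has the longer wavelength.

The proton has the longer de Broglie wavelength.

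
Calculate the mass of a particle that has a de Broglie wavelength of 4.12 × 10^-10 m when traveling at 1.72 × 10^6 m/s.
9.35 × 10^-31 kg

From the de Broglie relation λ = h/(mv), we solve for m:

m = h/(λv)
m = (6.626 × 10^-34 J·s) / (4.12 × 10^-10 m × 1.72 × 10^6 m/s)
m = 9.35 × 10^-31 kg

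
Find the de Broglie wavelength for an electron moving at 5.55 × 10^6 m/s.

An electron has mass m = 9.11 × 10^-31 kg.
1.31 × 10^-10 m

Using the de Broglie relation λ = h/(mv):

λ = h/(mv)
λ = (6.626 × 10^-34 J·s) / (9.11 × 10^-31 kg × 5.55 × 10^6 m/s)
λ = 1.31 × 10^-10 m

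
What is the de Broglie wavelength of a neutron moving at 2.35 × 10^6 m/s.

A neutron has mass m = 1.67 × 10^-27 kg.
1.69 × 10^-13 m

Using the de Broglie relation λ = h/(mv):

λ = h/(mv)
λ = (6.626 × 10^-34 J·s) / (1.67 × 10^-27 kg × 2.35 × 10^6 m/s)
λ = 1.69 × 10^-13 m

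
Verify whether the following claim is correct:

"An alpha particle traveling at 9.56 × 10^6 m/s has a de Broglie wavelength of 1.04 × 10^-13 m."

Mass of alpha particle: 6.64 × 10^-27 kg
False

The claim is incorrect.

Using λ = h/(mv):
λ = (6.626 × 10^-34 J·s) / (6.64 × 10^-27 kg × 9.56 × 10^6 m/s)
λ = 1.04 × 10^-14 m

The actual wavelength differs from the claimed 1.04 × 10^-13 m.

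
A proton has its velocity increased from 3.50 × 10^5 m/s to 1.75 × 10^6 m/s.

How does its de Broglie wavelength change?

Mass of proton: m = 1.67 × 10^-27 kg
The wavelength decreases by a factor of 5.

Using λ = h/(mv):

Initial wavelength: λ₁ = h/(mv₁) = 1.13 × 10^-12 m
Final wavelength: λ₂ = h/(mv₂) = 2.27 × 10^-13 m

Since λ ∝ 1/v, when velocity increases by a factor of 5, the wavelength decreases by a factor of 5.

λ₂/λ₁ = v₁/v₂ = 1/5

The wavelength decreases by a factor of 5.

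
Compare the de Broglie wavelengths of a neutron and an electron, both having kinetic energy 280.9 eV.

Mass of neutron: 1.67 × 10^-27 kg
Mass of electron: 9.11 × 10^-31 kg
The electron has the longer wavelength.

Using λ = h/√(2mKE):

For neutron: λ₁ = h/√(2m₁KE) = 1.71 × 10^-12 m
For electron: λ₂ = h/√(2m₂KE) = 7.32 × 10^-11 m

Since λ ∝ 1/√m at constant kinetic energy, the lighter particle has the longer wavelength.

The electron has the longer de Broglie wavelength.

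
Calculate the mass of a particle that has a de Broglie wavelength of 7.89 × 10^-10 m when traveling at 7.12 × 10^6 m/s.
1.18 × 10^-31 kg

From the de Broglie relation λ = h/(mv), we solve for m:

m = h/(λv)
m = (6.626 × 10^-34 J·s) / (7.89 × 10^-10 m × 7.12 × 10^6 m/s)
m = 1.18 × 10^-31 kg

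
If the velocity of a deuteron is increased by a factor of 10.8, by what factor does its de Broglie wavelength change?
The wavelength decreases by a factor of 10.8.

From λ = h/(mv), the wavelength is inversely proportional to velocity:

λ ∝ 1/v

If v → 10.8v, then λ → λ/10.8

When velocity is increased by a factor of 10.8, the wavelength decreases by a factor of 10.8.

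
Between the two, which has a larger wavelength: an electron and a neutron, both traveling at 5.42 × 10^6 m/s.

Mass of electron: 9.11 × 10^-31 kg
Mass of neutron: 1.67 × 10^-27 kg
The electron has the longer wavelength.

Using λ = h/(mv), since both particles have the same velocity, the wavelength depends only on mass.

For electron: λ₁ = h/(m₁v) = 1.34 × 10^-10 m
For neutron: λ₂ = h/(m₂v) = 7.32 × 10^-14 m

Since λ ∝ 1/m at constant velocity, the lighter particle has the longer wavelength.

The electron has the longer de Broglie wavelength.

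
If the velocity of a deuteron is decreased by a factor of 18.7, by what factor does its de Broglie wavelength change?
The wavelength increases by a factor of 18.7.

From λ = h/(mv), the wavelength is inversely proportional to velocity:

λ ∝ 1/v

If v → v/18.7, then λ → 18.7λ

When velocity is decreased by a factor of 18.7, the wavelength increases by a factor of 18.7.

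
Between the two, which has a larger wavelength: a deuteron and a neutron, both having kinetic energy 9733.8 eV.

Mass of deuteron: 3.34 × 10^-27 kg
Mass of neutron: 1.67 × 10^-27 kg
The neutron has the longer wavelength.

Using λ = h/√(2mKE):

For deuteron: λ₁ = h/√(2m₁KE) = 2.05 × 10^-13 m
For neutron: λ₂ = h/√(2m₂KE) = 2.90 × 10^-13 m

Since λ ∝ 1/√m at constant kinetic energy, the lighter particle has the longer wavelength.

The neutron has the longer de Broglie wavelength.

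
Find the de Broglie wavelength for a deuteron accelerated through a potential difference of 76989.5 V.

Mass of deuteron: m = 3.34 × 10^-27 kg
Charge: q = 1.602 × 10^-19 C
7.30 × 10^-14 m

When a particle is accelerated through voltage V, it gains kinetic energy KE = qV.

The de Broglie wavelength is then λ = h/√(2mqV):

λ = h/√(2mqV)
λ = (6.626 × 10^-34 J·s) / √(2 × 3.34 × 10^-27 kg × 1.602 × 10^-19 C × 76989.5 V)
λ = 7.30 × 10^-14 m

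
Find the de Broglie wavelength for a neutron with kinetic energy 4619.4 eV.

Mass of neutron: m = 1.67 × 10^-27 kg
4.21 × 10^-13 m

Using λ = h/√(2mKE):

First convert KE to Joules: KE = 4619.4 eV = 7.401 × 10^-16 J

λ = h/√(2mKE)
λ = (6.626 × 10^-34 J·s) / √(2 × 1.67 × 10^-27 kg × 7.401 × 10^-16 J)
λ = 4.21 × 10^-13 m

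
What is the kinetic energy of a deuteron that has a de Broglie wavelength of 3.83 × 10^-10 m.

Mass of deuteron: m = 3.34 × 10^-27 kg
4.48 × 10^-22 J (or 2.80 × 10^-3 eV)

From λ = h/√(2mKE), we solve for KE:

λ² = h²/(2mKE)
KE = h²/(2mλ²)
KE = (6.626 × 10^-34 J·s)² / (2 × 3.34 × 10^-27 kg × (3.83 × 10^-10 m)²)
KE = 4.48 × 10^-22 J
KE = 2.80 × 10^-3 eV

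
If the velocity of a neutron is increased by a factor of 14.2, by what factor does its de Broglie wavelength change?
The wavelength decreases by a factor of 14.2.

From λ = h/(mv), the wavelength is inversely proportional to velocity:

λ ∝ 1/v

If v → 14.2v, then λ → λ/14.2

When velocity is increased by a factor of 14.2, the wavelength decreases by a factor of 14.2.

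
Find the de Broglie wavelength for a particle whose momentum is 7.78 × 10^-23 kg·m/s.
8.52 × 10^-12 m

Using the de Broglie relation λ = h/p:

λ = h/p
λ = (6.626 × 10^-34 J·s) / (7.78 × 10^-23 kg·m/s)
λ = 8.52 × 10^-12 m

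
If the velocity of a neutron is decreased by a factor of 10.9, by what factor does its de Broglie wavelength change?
The wavelength increases by a factor of 10.9.

From λ = h/(mv), the wavelength is inversely proportional to velocity:

λ ∝ 1/v

If v → v/10.9, then λ → 10.9λ

When velocity is decreased by a factor of 10.9, the wavelength increases by a factor of 10.9.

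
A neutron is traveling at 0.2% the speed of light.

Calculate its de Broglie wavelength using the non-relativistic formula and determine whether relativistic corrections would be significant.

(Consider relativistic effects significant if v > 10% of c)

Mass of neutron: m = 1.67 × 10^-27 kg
No, relativistic corrections are not needed.

Using the non-relativistic de Broglie formula λ = h/(mv):

v = 0.2% × c = 5.996 × 10^5 m/s

λ = h/(mv)
λ = (6.626 × 10^-34 J·s) / (1.67 × 10^-27 kg × 5.996 × 10^5 m/s)
λ = 6.62 × 10^-13 m

Since v = 0.2% of c < 10% of c, relativistic corrections are NOT significant and this non-relativistic result is a good approximation.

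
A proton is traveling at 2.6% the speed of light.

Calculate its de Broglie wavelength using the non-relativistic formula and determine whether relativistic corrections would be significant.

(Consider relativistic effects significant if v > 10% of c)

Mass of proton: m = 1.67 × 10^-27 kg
No, relativistic corrections are not needed.

Using the non-relativistic de Broglie formula λ = h/(mv):

v = 2.6% × c = 7.795 × 10^6 m/s

λ = h/(mv)
λ = (6.626 × 10^-34 J·s) / (1.67 × 10^-27 kg × 7.795 × 10^6 m/s)
λ = 5.09 × 10^-14 m

Since v = 2.6% of c < 10% of c, relativistic corrections are NOT significant and this non-relativistic result is a good approximation.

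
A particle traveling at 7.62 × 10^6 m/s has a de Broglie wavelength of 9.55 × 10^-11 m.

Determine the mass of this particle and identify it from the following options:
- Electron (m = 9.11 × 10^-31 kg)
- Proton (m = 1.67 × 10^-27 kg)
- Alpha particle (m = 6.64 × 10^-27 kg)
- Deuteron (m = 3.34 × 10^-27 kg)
The particle is an electron.

From λ = h/(mv), solve for mass:

m = h/(λv)
m = (6.626 × 10^-34 J·s) / (9.55 × 10^-11 m × 7.62 × 10^6 m/s)
m = 9.11 × 10^-31 kg

Comparing with the listed masses, this is closest to an electron.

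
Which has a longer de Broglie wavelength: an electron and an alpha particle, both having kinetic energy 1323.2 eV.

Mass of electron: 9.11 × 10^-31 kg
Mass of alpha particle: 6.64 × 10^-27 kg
The electron has the longer wavelength.

Using λ = h/√(2mKE):

For electron: λ₁ = h/√(2m₁KE) = 3.37 × 10^-11 m
For alpha particle: λ₂ = h/√(2m₂KE) = 3.95 × 10^-13 m

Since λ ∝ 1/√m at constant kinetic energy, the lighter particle has the longer wavelength.

The electron has the longer de Broglie wavelength.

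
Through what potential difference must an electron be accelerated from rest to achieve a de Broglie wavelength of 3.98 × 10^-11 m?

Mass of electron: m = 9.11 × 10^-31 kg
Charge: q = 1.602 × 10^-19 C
950 V

From λ = h/√(2mqV), we solve for V:

λ² = h²/(2mqV)
V = h²/(2mqλ²)
V = (6.626 × 10^-34 J·s)² / (2 × 9.11 × 10^-31 kg × 1.602 × 10^-19 C × (3.98 × 10^-11 m)²)
V = 950 V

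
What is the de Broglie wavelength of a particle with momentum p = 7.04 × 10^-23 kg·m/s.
9.41 × 10^-12 m

Using the de Broglie relation λ = h/p:

λ = h/p
λ = (6.626 × 10^-34 J·s) / (7.04 × 10^-23 kg·m/s)
λ = 9.41 × 10^-12 m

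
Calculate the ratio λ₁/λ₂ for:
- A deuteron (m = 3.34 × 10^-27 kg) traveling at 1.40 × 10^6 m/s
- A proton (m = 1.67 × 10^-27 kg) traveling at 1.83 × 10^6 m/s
λ₁/λ₂ = 0.654

Using λ = h/(mv):

λ₁ = h/(m₁v₁) = 1.42 × 10^-13 m
λ₂ = h/(m₂v₂) = 2.17 × 10^-13 m

Ratio λ₁/λ₂ = (m₂v₂)/(m₁v₁)
         = (1.67 × 10^-27 kg × 1.83 × 10^6 m/s) / (3.34 × 10^-27 kg × 1.40 × 10^6 m/s)
         = 0.654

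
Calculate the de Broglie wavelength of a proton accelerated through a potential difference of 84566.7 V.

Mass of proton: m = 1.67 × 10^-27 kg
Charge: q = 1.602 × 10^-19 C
9.85 × 10^-14 m

When a particle is accelerated through voltage V, it gains kinetic energy KE = qV.

The de Broglie wavelength is then λ = h/√(2mqV):

λ = h/√(2mqV)
λ = (6.626 × 10^-34 J·s) / √(2 × 1.67 × 10^-27 kg × 1.602 × 10^-19 C × 84566.7 V)
λ = 9.85 × 10^-14 m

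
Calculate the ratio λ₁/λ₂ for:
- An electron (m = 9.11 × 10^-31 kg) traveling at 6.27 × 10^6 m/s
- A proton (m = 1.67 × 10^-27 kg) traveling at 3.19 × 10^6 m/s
λ₁/λ₂ = 933

Using λ = h/(mv):

λ₁ = h/(m₁v₁) = 1.16 × 10^-10 m
λ₂ = h/(m₂v₂) = 1.24 × 10^-13 m

Ratio λ₁/λ₂ = (m₂v₂)/(m₁v₁)
         = (1.67 × 10^-27 kg × 3.19 × 10^6 m/s) / (9.11 × 10^-31 kg × 6.27 × 10^6 m/s)
         = 933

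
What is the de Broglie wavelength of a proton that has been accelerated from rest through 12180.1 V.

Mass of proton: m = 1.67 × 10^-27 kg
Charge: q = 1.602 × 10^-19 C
2.60 × 10^-13 m

When a particle is accelerated through voltage V, it gains kinetic energy KE = qV.

The de Broglie wavelength is then λ = h/√(2mqV):

λ = h/√(2mqV)
λ = (6.626 × 10^-34 J·s) / √(2 × 1.67 × 10^-27 kg × 1.602 × 10^-19 C × 12180.1 V)
λ = 2.60 × 10^-13 m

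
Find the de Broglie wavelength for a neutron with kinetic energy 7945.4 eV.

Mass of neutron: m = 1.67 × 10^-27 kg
3.21 × 10^-13 m

Using λ = h/√(2mKE):

First convert KE to Joules: KE = 7945.4 eV = 1.273 × 10^-15 J

λ = h/√(2mKE)
λ = (6.626 × 10^-34 J·s) / √(2 × 1.67 × 10^-27 kg × 1.273 × 10^-15 J)
λ = 3.21 × 10^-13 m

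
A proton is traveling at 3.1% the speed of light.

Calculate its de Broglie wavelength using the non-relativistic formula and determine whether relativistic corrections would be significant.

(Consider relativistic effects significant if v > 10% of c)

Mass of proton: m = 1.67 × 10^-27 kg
No, relativistic corrections are not needed.

Using the non-relativistic de Broglie formula λ = h/(mv):

v = 3.1% × c = 9.294 × 10^6 m/s

λ = h/(mv)
λ = (6.626 × 10^-34 J·s) / (1.67 × 10^-27 kg × 9.294 × 10^6 m/s)
λ = 4.27 × 10^-14 m

Since v = 3.1% of c < 10% of c, relativistic corrections are NOT significant and this non-relativistic result is a good approximation.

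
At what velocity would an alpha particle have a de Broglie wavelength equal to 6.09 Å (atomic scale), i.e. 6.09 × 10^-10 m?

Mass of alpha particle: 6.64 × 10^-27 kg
1.64 × 10^2 m/s

From λ = h/(mv), solve for v:

v = h/(mλ)
v = (6.626 × 10^-34 J·s) / (6.64 × 10^-27 kg × 6.09 × 10^-10 m)
v = 1.64 × 10^2 m/s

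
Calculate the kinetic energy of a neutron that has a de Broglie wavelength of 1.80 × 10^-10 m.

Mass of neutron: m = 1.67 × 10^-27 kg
4.06 × 10^-21 J (or 0.0253 eV)

From λ = h/√(2mKE), we solve for KE:

λ² = h²/(2mKE)
KE = h²/(2mλ²)
KE = (6.626 × 10^-34 J·s)² / (2 × 1.67 × 10^-27 kg × (1.80 × 10^-10 m)²)
KE = 4.06 × 10^-21 J
KE = 0.0253 eV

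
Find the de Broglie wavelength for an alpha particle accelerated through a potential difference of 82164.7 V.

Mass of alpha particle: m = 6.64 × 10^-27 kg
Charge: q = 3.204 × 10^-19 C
3.54 × 10^-14 m

When a particle is accelerated through voltage V, it gains kinetic energy KE = qV.

The de Broglie wavelength is then λ = h/√(2mqV):

λ = h/√(2mqV)
λ = (6.626 × 10^-34 J·s) / √(2 × 6.64 × 10^-27 kg × 3.204 × 10^-19 C × 82164.7 V)
λ = 3.54 × 10^-14 m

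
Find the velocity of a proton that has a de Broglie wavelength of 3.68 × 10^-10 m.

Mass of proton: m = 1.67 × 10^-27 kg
1.08 × 10^3 m/s

From the de Broglie relation λ = h/(mv), we solve for v:

v = h/(mλ)
v = (6.626 × 10^-34 J·s) / (1.67 × 10^-27 kg × 3.68 × 10^-10 m)
v = 1.08 × 10^3 m/s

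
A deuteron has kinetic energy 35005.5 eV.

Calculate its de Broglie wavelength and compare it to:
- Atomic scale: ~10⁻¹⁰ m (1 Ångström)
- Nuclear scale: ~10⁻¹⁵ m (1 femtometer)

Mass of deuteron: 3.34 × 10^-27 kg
λ = 1.08 × 10^-13 m, which is between nuclear and atomic scales.

Using λ = h/√(2mKE):

KE = 35005.5 eV = 5.608 × 10^-15 J

λ = h/√(2mKE)
λ = (6.626 × 10^-34 J·s) / √(2 × 3.34 × 10^-27 kg × 5.608 × 10^-15 J)
λ = 1.08 × 10^-13 m

Comparison:
- Atomic scale (10⁻¹⁰ m): λ is 0.0011× this size
- Nuclear scale (10⁻¹⁵ m): λ is 1.1e+02× this size

The wavelength is between nuclear and atomic scales.

This wavelength is appropriate for probing atomic structure but too large for nuclear physics experiments.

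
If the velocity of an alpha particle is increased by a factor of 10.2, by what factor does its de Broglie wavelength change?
The wavelength decreases by a factor of 10.2.

From λ = h/(mv), the wavelength is inversely proportional to velocity:

λ ∝ 1/v

If v → 10.2v, then λ → λ/10.2

When velocity is increased by a factor of 10.2, the wavelength decreases by a factor of 10.2.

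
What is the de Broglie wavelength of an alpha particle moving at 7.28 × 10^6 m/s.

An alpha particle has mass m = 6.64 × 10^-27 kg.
1.37 × 10^-14 m

Using the de Broglie relation λ = h/(mv):

λ = h/(mv)
λ = (6.626 × 10^-34 J·s) / (6.64 × 10^-27 kg × 7.28 × 10^6 m/s)
λ = 1.37 × 10^-14 m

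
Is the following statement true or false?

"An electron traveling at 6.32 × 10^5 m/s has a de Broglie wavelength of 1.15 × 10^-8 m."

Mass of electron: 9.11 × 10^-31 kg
False

The claim is incorrect.

Using λ = h/(mv):
λ = (6.626 × 10^-34 J·s) / (9.11 × 10^-31 kg × 6.32 × 10^5 m/s)
λ = 1.15 × 10^-9 m

The actual wavelength differs from the claimed 1.15 × 10^-8 m.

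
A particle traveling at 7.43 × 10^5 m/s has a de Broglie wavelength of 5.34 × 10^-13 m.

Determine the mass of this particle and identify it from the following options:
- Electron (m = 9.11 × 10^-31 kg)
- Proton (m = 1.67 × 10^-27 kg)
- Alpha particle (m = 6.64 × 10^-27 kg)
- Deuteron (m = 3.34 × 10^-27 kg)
The particle is a proton.

From λ = h/(mv), solve for mass:

m = h/(λv)
m = (6.626 × 10^-34 J·s) / (5.34 × 10^-13 m × 7.43 × 10^5 m/s)
m = 1.67 × 10^-27 kg

Comparing with the listed masses, this is closest to a proton.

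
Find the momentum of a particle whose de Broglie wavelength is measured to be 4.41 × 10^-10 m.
1.50 × 10^-24 kg·m/s

From the de Broglie relation λ = h/p, we solve for p:

p = h/λ
p = (6.626 × 10^-34 J·s) / (4.41 × 10^-10 m)
p = 1.50 × 10^-24 kg·m/s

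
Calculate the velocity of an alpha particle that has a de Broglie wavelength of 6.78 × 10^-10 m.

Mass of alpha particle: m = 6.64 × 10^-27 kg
1.47 × 10^2 m/s

From the de Broglie relation λ = h/(mv), we solve for v:

v = h/(mλ)
v = (6.626 × 10^-34 J·s) / (6.64 × 10^-27 kg × 6.78 × 10^-10 m)
v = 1.47 × 10^2 m/s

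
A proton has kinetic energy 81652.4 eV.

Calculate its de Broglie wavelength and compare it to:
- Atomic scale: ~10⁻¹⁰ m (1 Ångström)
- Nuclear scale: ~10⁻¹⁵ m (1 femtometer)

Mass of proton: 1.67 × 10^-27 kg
λ = 1.00 × 10^-13 m, which is between nuclear and atomic scales.

Using λ = h/√(2mKE):

KE = 81652.4 eV = 1.308 × 10^-14 J

λ = h/√(2mKE)
λ = (6.626 × 10^-34 J·s) / √(2 × 1.67 × 10^-27 kg × 1.308 × 10^-14 J)
λ = 1.00 × 10^-13 m

Comparison:
- Atomic scale (10⁻¹⁰ m): λ is 0.001× this size
- Nuclear scale (10⁻¹⁵ m): λ is 1e+02× this size

The wavelength is between nuclear and atomic scales.

This wavelength is appropriate for probing atomic structure but too large for nuclear physics experiments.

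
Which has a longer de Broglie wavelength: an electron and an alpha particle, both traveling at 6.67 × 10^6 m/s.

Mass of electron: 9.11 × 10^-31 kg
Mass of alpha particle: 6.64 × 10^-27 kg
The electron has the longer wavelength.

Using λ = h/(mv), since both particles have the same velocity, the wavelength depends only on mass.

For electron: λ₁ = h/(m₁v) = 1.09 × 10^-10 m
For alpha particle: λ₂ = h/(m₂v) = 1.50 × 10^-14 m

Since λ ∝ 1/m at constant velocity, the lighter particle has the longer wavelength.

The electron has the longer de Broglie wavelength.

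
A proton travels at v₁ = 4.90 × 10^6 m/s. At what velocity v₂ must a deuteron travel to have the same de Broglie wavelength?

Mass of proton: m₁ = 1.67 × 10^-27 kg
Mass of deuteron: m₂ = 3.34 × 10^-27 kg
v₂ = 2.45 × 10^6 m/s

For equal de Broglie wavelengths: λ₁ = λ₂

h/(m₁v₁) = h/(m₂v₂)
m₁v₁ = m₂v₂
v₂ = v₁ · (m₁/m₂)

v₂ = 4.90 × 10^6 m/s × (1.67 × 10^-27 kg / 3.34 × 10^-27 kg)
v₂ = 2.45 × 10^6 m/s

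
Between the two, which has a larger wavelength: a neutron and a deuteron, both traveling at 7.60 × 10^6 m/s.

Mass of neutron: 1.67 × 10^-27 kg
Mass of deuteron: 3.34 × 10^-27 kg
The neutron has the longer wavelength.

Using λ = h/(mv), since both particles have the same velocity, the wavelength depends only on mass.

For neutron: λ₁ = h/(m₁v) = 5.22 × 10^-14 m
For deuteron: λ₂ = h/(m₂v) = 2.61 × 10^-14 m

Since λ ∝ 1/m at constant velocity, the lighter particle has the longer wavelength.

The neutron has the longer de Broglie wavelength.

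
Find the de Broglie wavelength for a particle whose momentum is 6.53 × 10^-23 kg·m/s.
1.01 × 10^-11 m

Using the de Broglie relation λ = h/p:

λ = h/p
λ = (6.626 × 10^-34 J·s) / (6.53 × 10^-23 kg·m/s)
λ = 1.01 × 10^-11 m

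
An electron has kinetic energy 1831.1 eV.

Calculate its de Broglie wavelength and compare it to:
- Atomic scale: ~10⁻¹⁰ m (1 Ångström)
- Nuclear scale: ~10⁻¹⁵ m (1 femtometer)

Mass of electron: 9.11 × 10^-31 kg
λ = 2.87 × 10^-11 m, which is between nuclear and atomic scales.

Using λ = h/√(2mKE):

KE = 1831.1 eV = 2.934 × 10^-16 J

λ = h/√(2mKE)
λ = (6.626 × 10^-34 J·s) / √(2 × 9.11 × 10^-31 kg × 2.934 × 10^-16 J)
λ = 2.87 × 10^-11 m

Comparison:
- Atomic scale (10⁻¹⁰ m): λ is 0.29× this size
- Nuclear scale (10⁻¹⁵ m): λ is 2.9e+04× this size

The wavelength is between nuclear and atomic scales.

This wavelength is appropriate for probing atomic structure but too large for nuclear physics experiments.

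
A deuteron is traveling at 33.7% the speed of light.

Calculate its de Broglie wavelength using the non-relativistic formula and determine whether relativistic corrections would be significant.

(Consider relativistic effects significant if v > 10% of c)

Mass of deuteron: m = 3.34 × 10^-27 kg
Yes, relativistic corrections are needed.

Using the non-relativistic de Broglie formula λ = h/(mv):

v = 33.7% × c = 1.010 × 10^8 m/s

λ = h/(mv)
λ = (6.626 × 10^-34 J·s) / (3.34 × 10^-27 kg × 1.010 × 10^8 m/s)
λ = 1.96 × 10^-15 m

Since v = 33.7% of c > 10% of c, relativistic corrections ARE significant and the actual wavelength would differ from this non-relativistic estimate.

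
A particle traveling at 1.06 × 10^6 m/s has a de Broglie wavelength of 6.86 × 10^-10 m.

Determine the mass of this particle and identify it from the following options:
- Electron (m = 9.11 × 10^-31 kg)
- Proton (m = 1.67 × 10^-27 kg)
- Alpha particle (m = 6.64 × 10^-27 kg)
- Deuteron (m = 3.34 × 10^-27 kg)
The particle is an electron.

From λ = h/(mv), solve for mass:

m = h/(λv)
m = (6.626 × 10^-34 J·s) / (6.86 × 10^-10 m × 1.06 × 10^6 m/s)
m = 9.11 × 10^-31 kg

Comparing with the listed masses, this is closest to an electron.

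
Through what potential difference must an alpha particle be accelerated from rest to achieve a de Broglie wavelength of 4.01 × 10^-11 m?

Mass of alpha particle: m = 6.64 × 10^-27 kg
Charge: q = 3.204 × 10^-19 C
6.42 × 10^-2 V

From λ = h/√(2mqV), we solve for V:

λ² = h²/(2mqV)
V = h²/(2mqλ²)
V = (6.626 × 10^-34 J·s)² / (2 × 6.64 × 10^-27 kg × 3.204 × 10^-19 C × (4.01 × 10^-11 m)²)
V = 6.42 × 10^-2 V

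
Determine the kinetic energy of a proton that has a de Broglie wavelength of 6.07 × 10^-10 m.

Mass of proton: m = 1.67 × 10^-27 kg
3.57 × 10^-22 J (or 2.23 × 10^-3 eV)

From λ = h/√(2mKE), we solve for KE:

λ² = h²/(2mKE)
KE = h²/(2mλ²)
KE = (6.626 × 10^-34 J·s)² / (2 × 1.67 × 10^-27 kg × (6.07 × 10^-10 m)²)
KE = 3.57 × 10^-22 J
KE = 2.23 × 10^-3 eV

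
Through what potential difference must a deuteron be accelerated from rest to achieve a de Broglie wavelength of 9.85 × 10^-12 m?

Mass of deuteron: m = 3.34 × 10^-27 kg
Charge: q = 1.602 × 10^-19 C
4.23 V

From λ = h/√(2mqV), we solve for V:

λ² = h²/(2mqV)
V = h²/(2mqλ²)
V = (6.626 × 10^-34 J·s)² / (2 × 3.34 × 10^-27 kg × 1.602 × 10^-19 C × (9.85 × 10^-12 m)²)
V = 4.23 V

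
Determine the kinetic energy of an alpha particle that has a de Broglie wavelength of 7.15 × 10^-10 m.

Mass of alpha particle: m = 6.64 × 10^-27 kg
6.47 × 10^-23 J (or 4.04 × 10^-4 eV)

From λ = h/√(2mKE), we solve for KE:

λ² = h²/(2mKE)
KE = h²/(2mλ²)
KE = (6.626 × 10^-34 J·s)² / (2 × 6.64 × 10^-27 kg × (7.15 × 10^-10 m)²)
KE = 6.47 × 10^-23 J
KE = 4.04 × 10^-4 eV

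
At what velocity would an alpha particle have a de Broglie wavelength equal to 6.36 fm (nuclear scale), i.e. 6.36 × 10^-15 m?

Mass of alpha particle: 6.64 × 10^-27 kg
1.57 × 10^7 m/s

From λ = h/(mv), solve for v:

v = h/(mλ)
v = (6.626 × 10^-34 J·s) / (6.64 × 10^-27 kg × 6.36 × 10^-15 m)
v = 1.57 × 10^7 m/s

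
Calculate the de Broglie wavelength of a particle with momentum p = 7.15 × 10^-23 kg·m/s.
9.27 × 10^-12 m

Using the de Broglie relation λ = h/p:

λ = h/p
λ = (6.626 × 10^-34 J·s) / (7.15 × 10^-23 kg·m/s)
λ = 9.27 × 10^-12 m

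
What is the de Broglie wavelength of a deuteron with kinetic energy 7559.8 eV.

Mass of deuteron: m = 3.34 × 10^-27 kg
2.33 × 10^-13 m

Using λ = h/√(2mKE):

First convert KE to Joules: KE = 7559.8 eV = 1.211 × 10^-15 J

λ = h/√(2mKE)
λ = (6.626 × 10^-34 J·s) / √(2 × 3.34 × 10^-27 kg × 1.211 × 10^-15 J)
λ = 2.33 × 10^-13 m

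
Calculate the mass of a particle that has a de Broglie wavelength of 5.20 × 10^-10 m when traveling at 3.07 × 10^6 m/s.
4.15 × 10^-31 kg

From the de Broglie relation λ = h/(mv), we solve for m:

m = h/(λv)
m = (6.626 × 10^-34 J·s) / (5.20 × 10^-10 m × 3.07 × 10^6 m/s)
m = 4.15 × 10^-31 kg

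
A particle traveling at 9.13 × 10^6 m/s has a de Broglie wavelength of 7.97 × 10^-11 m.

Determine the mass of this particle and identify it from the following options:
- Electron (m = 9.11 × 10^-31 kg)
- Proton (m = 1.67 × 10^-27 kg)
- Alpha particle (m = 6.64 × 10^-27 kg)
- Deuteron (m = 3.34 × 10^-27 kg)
The particle is an electron.

From λ = h/(mv), solve for mass:

m = h/(λv)
m = (6.626 × 10^-34 J·s) / (7.97 × 10^-11 m × 9.13 × 10^6 m/s)
m = 9.11 × 10^-31 kg

Comparing with the listed masses, this is closest to an electron.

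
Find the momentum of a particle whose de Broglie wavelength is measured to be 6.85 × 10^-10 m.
9.67 × 10^-25 kg·m/s

From the de Broglie relation λ = h/p, we solve for p:

p = h/λ
p = (6.626 × 10^-34 J·s) / (6.85 × 10^-10 m)
p = 9.67 × 10^-25 kg·m/s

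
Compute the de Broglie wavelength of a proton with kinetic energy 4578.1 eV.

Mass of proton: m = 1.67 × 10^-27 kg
4.23 × 10^-13 m

Using λ = h/√(2mKE):

First convert KE to Joules: KE = 4578.1 eV = 7.335 × 10^-16 J

λ = h/√(2mKE)
λ = (6.626 × 10^-34 J·s) / √(2 × 1.67 × 10^-27 kg × 7.335 × 10^-16 J)
λ = 4.23 × 10^-13 m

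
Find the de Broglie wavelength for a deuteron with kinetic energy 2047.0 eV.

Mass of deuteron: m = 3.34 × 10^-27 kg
4.48 × 10^-13 m

Using λ = h/√(2mKE):

First convert KE to Joules: KE = 2047.0 eV = 3.280 × 10^-16 J

λ = h/√(2mKE)
λ = (6.626 × 10^-34 J·s) / √(2 × 3.34 × 10^-27 kg × 3.280 × 10^-16 J)
λ = 4.48 × 10^-13 m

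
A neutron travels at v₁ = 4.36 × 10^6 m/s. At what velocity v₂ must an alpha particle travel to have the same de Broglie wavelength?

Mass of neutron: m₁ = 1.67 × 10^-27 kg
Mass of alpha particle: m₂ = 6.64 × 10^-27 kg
v₂ = 1.10 × 10^6 m/s

For equal de Broglie wavelengths: λ₁ = λ₂

h/(m₁v₁) = h/(m₂v₂)
m₁v₁ = m₂v₂
v₂ = v₁ · (m₁/m₂)

v₂ = 4.36 × 10^6 m/s × (1.67 × 10^-27 kg / 6.64 × 10^-27 kg)
v₂ = 1.10 × 10^6 m/s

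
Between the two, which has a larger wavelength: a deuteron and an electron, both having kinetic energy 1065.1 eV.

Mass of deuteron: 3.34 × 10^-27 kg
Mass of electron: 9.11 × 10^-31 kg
The electron has the longer wavelength.

Using λ = h/√(2mKE):

For deuteron: λ₁ = h/√(2m₁KE) = 6.21 × 10^-13 m
For electron: λ₂ = h/√(2m₂KE) = 3.76 × 10^-11 m

Since λ ∝ 1/√m at constant kinetic energy, the lighter particle has the longer wavelength.

The electron has the longer de Broglie wavelength.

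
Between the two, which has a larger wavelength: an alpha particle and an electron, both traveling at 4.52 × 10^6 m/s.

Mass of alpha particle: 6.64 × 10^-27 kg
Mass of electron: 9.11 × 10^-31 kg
The electron has the longer wavelength.

Using λ = h/(mv), since both particles have the same velocity, the wavelength depends only on mass.

For alpha particle: λ₁ = h/(m₁v) = 2.21 × 10^-14 m
For electron: λ₂ = h/(m₂v) = 1.61 × 10^-10 m

Since λ ∝ 1/m at constant velocity, the lighter particle has the longer wavelength.

The electron has the longer de Broglie wavelength.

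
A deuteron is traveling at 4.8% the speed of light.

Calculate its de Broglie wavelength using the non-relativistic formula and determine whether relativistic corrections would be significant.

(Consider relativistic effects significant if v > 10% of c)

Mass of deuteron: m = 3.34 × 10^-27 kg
No, relativistic corrections are not needed.

Using the non-relativistic de Broglie formula λ = h/(mv):

v = 4.8% × c = 1.439 × 10^7 m/s

λ = h/(mv)
λ = (6.626 × 10^-34 J·s) / (3.34 × 10^-27 kg × 1.439 × 10^7 m/s)
λ = 1.38 × 10^-14 m

Since v = 4.8% of c < 10% of c, relativistic corrections are NOT significant and this non-relativistic result is a good approximation.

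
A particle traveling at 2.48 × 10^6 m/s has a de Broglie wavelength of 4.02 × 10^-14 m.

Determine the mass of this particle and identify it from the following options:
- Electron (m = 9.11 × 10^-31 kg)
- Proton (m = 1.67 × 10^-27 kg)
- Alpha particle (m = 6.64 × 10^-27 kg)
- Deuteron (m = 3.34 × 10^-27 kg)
The particle is an alpha particle.

From λ = h/(mv), solve for mass:

m = h/(λv)
m = (6.626 × 10^-34 J·s) / (4.02 × 10^-14 m × 2.48 × 10^6 m/s)
m = 6.65 × 10^-27 kg

Comparing with the listed masses, this is closest to an alpha particle.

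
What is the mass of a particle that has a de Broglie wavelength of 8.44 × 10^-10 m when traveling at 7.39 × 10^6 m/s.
1.06 × 10^-31 kg

From the de Broglie relation λ = h/(mv), we solve for m:

m = h/(λv)
m = (6.626 × 10^-34 J·s) / (8.44 × 10^-10 m × 7.39 × 10^6 m/s)
m = 1.06 × 10^-31 kg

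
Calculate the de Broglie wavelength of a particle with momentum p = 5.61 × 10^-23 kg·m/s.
1.18 × 10^-11 m

Using the de Broglie relation λ = h/p:

λ = h/p
λ = (6.626 × 10^-34 J·s) / (5.61 × 10^-23 kg·m/s)
λ = 1.18 × 10^-11 m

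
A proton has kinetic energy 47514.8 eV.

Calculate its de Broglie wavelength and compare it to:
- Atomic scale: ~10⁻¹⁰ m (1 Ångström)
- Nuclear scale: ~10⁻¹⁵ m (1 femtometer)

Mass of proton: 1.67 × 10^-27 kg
λ = 1.31 × 10^-13 m, which is between nuclear and atomic scales.

Using λ = h/√(2mKE):

KE = 47514.8 eV = 7.613 × 10^-15 J

λ = h/√(2mKE)
λ = (6.626 × 10^-34 J·s) / √(2 × 1.67 × 10^-27 kg × 7.613 × 10^-15 J)
λ = 1.31 × 10^-13 m

Comparison:
- Atomic scale (10⁻¹⁰ m): λ is 0.0013× this size
- Nuclear scale (10⁻¹⁵ m): λ is 1.3e+02× this size

The wavelength is between nuclear and atomic scales.

This wavelength is appropriate for probing atomic structure but too large for nuclear physics experiments.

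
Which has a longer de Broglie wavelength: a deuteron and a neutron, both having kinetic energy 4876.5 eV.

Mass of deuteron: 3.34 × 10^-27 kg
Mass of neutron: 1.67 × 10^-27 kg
The neutron has the longer wavelength.

Using λ = h/√(2mKE):

For deuteron: λ₁ = h/√(2m₁KE) = 2.90 × 10^-13 m
For neutron: λ₂ = h/√(2m₂KE) = 4.10 × 10^-13 m

Since λ ∝ 1/√m at constant kinetic energy, the lighter particle has the longer wavelength.

The neutron has the longer de Broglie wavelength.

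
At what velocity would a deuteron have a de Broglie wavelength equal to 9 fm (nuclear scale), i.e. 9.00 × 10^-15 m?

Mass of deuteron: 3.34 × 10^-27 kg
2.20 × 10^7 m/s

From λ = h/(mv), solve for v:

v = h/(mλ)
v = (6.626 × 10^-34 J·s) / (3.34 × 10^-27 kg × 9.00 × 10^-15 m)
v = 2.20 × 10^7 m/s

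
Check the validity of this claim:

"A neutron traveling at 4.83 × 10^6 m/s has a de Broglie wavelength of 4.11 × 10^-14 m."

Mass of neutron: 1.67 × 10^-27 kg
False

The claim is incorrect.

Using λ = h/(mv):
λ = (6.626 × 10^-34 J·s) / (1.67 × 10^-27 kg × 4.83 × 10^6 m/s)
λ = 8.21 × 10^-14 m

The actual wavelength differs from the claimed 4.11 × 10^-14 m.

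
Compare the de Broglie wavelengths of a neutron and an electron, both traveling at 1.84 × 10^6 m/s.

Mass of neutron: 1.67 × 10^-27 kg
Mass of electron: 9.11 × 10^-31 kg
The electron has the longer wavelength.

Using λ = h/(mv), since both particles have the same velocity, the wavelength depends only on mass.

For neutron: λ₁ = h/(m₁v) = 2.16 × 10^-13 m
For electron: λ₂ = h/(m₂v) = 3.95 × 10^-10 m

Since λ ∝ 1/m at constant velocity, the lighter particle has the longer wavelength.

The electron has the longer de Broglie wavelength.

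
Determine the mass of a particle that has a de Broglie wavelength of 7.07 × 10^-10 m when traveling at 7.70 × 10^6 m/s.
1.22 × 10^-31 kg

From the de Broglie relation λ = h/(mv), we solve for m:

m = h/(λv)
m = (6.626 × 10^-34 J·s) / (7.07 × 10^-10 m × 7.70 × 10^6 m/s)
m = 1.22 × 10^-31 kg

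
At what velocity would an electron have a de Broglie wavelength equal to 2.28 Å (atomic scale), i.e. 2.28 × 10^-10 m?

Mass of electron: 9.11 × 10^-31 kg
3.19 × 10^6 m/s

From λ = h/(mv), solve for v:

v = h/(mλ)
v = (6.626 × 10^-34 J·s) / (9.11 × 10^-31 kg × 2.28 × 10^-10 m)
v = 3.19 × 10^6 m/s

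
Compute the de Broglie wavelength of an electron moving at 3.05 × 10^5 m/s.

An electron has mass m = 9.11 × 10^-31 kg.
2.38 × 10^-9 m

Using the de Broglie relation λ = h/(mv):

λ = h/(mv)
λ = (6.626 × 10^-34 J·s) / (9.11 × 10^-31 kg × 3.05 × 10^5 m/s)
λ = 2.38 × 10^-9 m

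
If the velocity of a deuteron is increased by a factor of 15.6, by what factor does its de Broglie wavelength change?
The wavelength decreases by a factor of 15.6.

From λ = h/(mv), the wavelength is inversely proportional to velocity:

λ ∝ 1/v

If v → 15.6v, then λ → λ/15.6

When velocity is increased by a factor of 15.6, the wavelength decreases by a factor of 15.6.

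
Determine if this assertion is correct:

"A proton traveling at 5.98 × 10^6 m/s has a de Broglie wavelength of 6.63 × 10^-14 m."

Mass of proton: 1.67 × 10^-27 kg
True

The claim is correct.

Using λ = h/(mv):
λ = (6.626 × 10^-34 J·s) / (1.67 × 10^-27 kg × 5.98 × 10^6 m/s)
λ = 6.63 × 10^-14 m

This matches the claimed value.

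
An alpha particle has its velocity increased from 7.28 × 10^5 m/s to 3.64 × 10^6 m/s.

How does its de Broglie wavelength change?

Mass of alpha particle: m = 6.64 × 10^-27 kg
The wavelength decreases by a factor of 5.

Using λ = h/(mv):

Initial wavelength: λ₁ = h/(mv₁) = 1.37 × 10^-13 m
Final wavelength: λ₂ = h/(mv₂) = 2.74 × 10^-14 m

Since λ ∝ 1/v, when velocity increases by a factor of 5, the wavelength decreases by a factor of 5.

λ₂/λ₁ = v₁/v₂ = 1/5

The wavelength decreases by a factor of 5.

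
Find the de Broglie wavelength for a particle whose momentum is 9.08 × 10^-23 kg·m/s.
7.30 × 10^-12 m

Using the de Broglie relation λ = h/p:

λ = h/p
λ = (6.626 × 10^-34 J·s) / (9.08 × 10^-23 kg·m/s)
λ = 7.30 × 10^-12 m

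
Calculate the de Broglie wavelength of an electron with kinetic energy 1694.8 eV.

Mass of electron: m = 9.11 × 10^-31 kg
2.98 × 10^-11 m

Using λ = h/√(2mKE):

First convert KE to Joules: KE = 1694.8 eV = 2.715 × 10^-16 J

λ = h/√(2mKE)
λ = (6.626 × 10^-34 J·s) / √(2 × 9.11 × 10^-31 kg × 2.715 × 10^-16 J)
λ = 2.98 × 10^-11 m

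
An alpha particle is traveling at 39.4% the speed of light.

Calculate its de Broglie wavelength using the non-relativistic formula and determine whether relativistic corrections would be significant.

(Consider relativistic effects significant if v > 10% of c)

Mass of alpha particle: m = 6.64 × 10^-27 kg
Yes, relativistic corrections are needed.

Using the non-relativistic de Broglie formula λ = h/(mv):

v = 39.4% × c = 1.181 × 10^8 m/s

λ = h/(mv)
λ = (6.626 × 10^-34 J·s) / (6.64 × 10^-27 kg × 1.181 × 10^8 m/s)
λ = 8.45 × 10^-16 m

Since v = 39.4% of c > 10% of c, relativistic corrections ARE significant and the actual wavelength would differ from this non-relativistic estimate.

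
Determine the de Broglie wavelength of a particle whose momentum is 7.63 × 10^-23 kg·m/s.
8.68 × 10^-12 m

Using the de Broglie relation λ = h/p:

λ = h/p
λ = (6.626 × 10^-34 J·s) / (7.63 × 10^-23 kg·m/s)
λ = 8.68 × 10^-12 m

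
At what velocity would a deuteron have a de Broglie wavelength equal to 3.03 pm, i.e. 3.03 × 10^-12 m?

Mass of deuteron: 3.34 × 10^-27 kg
6.55 × 10^4 m/s

From λ = h/(mv), solve for v:

v = h/(mλ)
v = (6.626 × 10^-34 J·s) / (3.34 × 10^-27 kg × 3.03 × 10^-12 m)
v = 6.55 × 10^4 m/s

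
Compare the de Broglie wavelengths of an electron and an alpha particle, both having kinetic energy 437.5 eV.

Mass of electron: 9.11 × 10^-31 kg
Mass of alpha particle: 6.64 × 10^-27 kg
The electron has the longer wavelength.

Using λ = h/√(2mKE):

For electron: λ₁ = h/√(2m₁KE) = 5.86 × 10^-11 m
For alpha particle: λ₂ = h/√(2m₂KE) = 6.87 × 10^-13 m

Since λ ∝ 1/√m at constant kinetic energy, the lighter particle has the longer wavelength.

The electron has the longer de Broglie wavelength.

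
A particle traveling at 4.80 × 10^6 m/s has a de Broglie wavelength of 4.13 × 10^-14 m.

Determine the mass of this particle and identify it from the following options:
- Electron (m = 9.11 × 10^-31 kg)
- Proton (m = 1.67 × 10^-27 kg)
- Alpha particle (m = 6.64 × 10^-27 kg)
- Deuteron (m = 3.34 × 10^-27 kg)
The particle is a deuteron.

From λ = h/(mv), solve for mass:

m = h/(λv)
m = (6.626 × 10^-34 J·s) / (4.13 × 10^-14 m × 4.80 × 10^6 m/s)
m = 3.34 × 10^-27 kg

Comparing with the listed masses, this is closest to a deuteron.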